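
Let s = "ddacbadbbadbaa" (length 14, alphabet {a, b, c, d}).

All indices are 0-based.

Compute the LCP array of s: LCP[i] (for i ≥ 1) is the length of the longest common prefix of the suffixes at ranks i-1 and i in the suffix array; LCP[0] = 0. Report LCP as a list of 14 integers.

[0, 1, 1, 1, 3, 0, 2, 4, 1, 0, 0, 1, 2, 1]

rank | idx | suffix
   0 |  13 | a
   1 |  12 | aa
   2 |   2 | acbadbbadbaa
   3 |   9 | adbaa
   4 |   5 | adbbadbaa
   5 |  11 | baa
   6 |   8 | badbaa
   7 |   4 | badbbadbaa
   8 |   7 | bbadbaa
   9 |   3 | cbadbbadbaa
  10 |   1 | dacbadbbadbaa
  11 |  10 | dbaa
  12 |   6 | dbbadbaa
  13 |   0 | ddacbadbbadbaa

SA = [13, 12, 2, 9, 5, 11, 8, 4, 7, 3, 1, 10, 6, 0]
rank  pair      lcp
   1  s[13:],s[12:]  1  'a'
   2  s[12:],s[2:]  1  'a'
   3  s[2:],s[9:]  1  'a'
   4  s[9:],s[5:]  3  'adb'
   5  s[5:],s[11:]  0  ''
   6  s[11:],s[8:]  2  'ba'
   7  s[8:],s[4:]  4  'badb'
   8  s[4:],s[7:]  1  'b'
   9  s[7:],s[3:]  0  ''
  10  s[3:],s[1:]  0  ''
  11  s[1:],s[10:]  1  'd'
  12  s[10:],s[6:]  2  'db'
  13  s[6:],s[0:]  1  'd'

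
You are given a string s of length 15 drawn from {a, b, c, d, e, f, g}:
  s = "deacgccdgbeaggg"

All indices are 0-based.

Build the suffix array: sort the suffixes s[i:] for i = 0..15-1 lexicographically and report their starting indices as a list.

sorted suffixes:
  #0 SA[0]=2  'acgccdgbeaggg'
  #1 SA[1]=11  'aggg'
  #2 SA[2]=9  'beaggg'
  #3 SA[3]=5  'ccdgbeaggg'
  #4 SA[4]=6  'cdgbeaggg'
  #5 SA[5]=3  'cgccdgbeaggg'
  #6 SA[6]=0  'deacgccdgbeaggg'
  #7 SA[7]=7  'dgbeaggg'
  #8 SA[8]=1  'eacgccdgbeaggg'
  #9 SA[9]=10  'eaggg'
  #10 SA[10]=14  'g'
  #11 SA[11]=8  'gbeaggg'
  #12 SA[12]=4  'gccdgbeaggg'
  #13 SA[13]=13  'gg'
  #14 SA[14]=12  'ggg'

[2, 11, 9, 5, 6, 3, 0, 7, 1, 10, 14, 8, 4, 13, 12]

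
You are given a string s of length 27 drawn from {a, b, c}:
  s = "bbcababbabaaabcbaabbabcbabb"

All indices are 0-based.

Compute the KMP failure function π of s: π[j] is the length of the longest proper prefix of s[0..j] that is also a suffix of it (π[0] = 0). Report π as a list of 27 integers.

[0, 1, 0, 0, 1, 0, 1, 2, 0, 1, 0, 0, 0, 1, 0, 1, 0, 0, 1, 2, 0, 1, 0, 1, 0, 1, 2]

π[0] = 0
j=1 s[j]='b': π[1]=1 (border 'b')
j=2 s[j]='c': k: 1→0; π[2]=0 (border '')
j=3 s[j]='a': π[3]=0 (border '')
j=4 s[j]='b': π[4]=1 (border 'b')
j=5 s[j]='a': k: 1→0; π[5]=0 (border '')
j=6 s[j]='b': π[6]=1 (border 'b')
j=7 s[j]='b': π[7]=2 (border 'bb')
j=8 s[j]='a': k: 2→1→0; π[8]=0 (border '')
j=9 s[j]='b': π[9]=1 (border 'b')
j=10 s[j]='a': k: 1→0; π[10]=0 (border '')
j=11 s[j]='a': π[11]=0 (border '')
j=12 s[j]='a': π[12]=0 (border '')
j=13 s[j]='b': π[13]=1 (border 'b')
j=14 s[j]='c': k: 1→0; π[14]=0 (border '')
j=15 s[j]='b': π[15]=1 (border 'b')
j=16 s[j]='a': k: 1→0; π[16]=0 (border '')
j=17 s[j]='a': π[17]=0 (border '')
j=18 s[j]='b': π[18]=1 (border 'b')
j=19 s[j]='b': π[19]=2 (border 'bb')
j=20 s[j]='a': k: 2→1→0; π[20]=0 (border '')
j=21 s[j]='b': π[21]=1 (border 'b')
j=22 s[j]='c': k: 1→0; π[22]=0 (border '')
j=23 s[j]='b': π[23]=1 (border 'b')
j=24 s[j]='a': k: 1→0; π[24]=0 (border '')
j=25 s[j]='b': π[25]=1 (border 'b')
j=26 s[j]='b': π[26]=2 (border 'bb')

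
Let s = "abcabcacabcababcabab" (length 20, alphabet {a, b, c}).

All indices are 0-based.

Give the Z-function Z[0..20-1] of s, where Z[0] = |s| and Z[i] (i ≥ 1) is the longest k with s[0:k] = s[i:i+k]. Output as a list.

Z[0]=20
i=1: fresh scan; Z[1]=0
i=2: fresh scan; Z[2]=0
i=3: fresh scan; Z[3]=4 extend→box=[3,7)
i=4: min(r-i=3, Z[1]=0)=0; Z[4]=0
i=5: min(r-i=2, Z[2]=0)=0; Z[5]=0
i=6: min(r-i=1, Z[3]=4)=1; Z[6]=1
i=7: fresh scan; Z[7]=0
i=8: fresh scan; Z[8]=5 extend→box=[8,13)
i=9: min(r-i=4, Z[1]=0)=0; Z[9]=0
i=10: min(r-i=3, Z[2]=0)=0; Z[10]=0
i=11: min(r-i=2, Z[3]=4)=2; Z[11]=2
i=12: min(r-i=1, Z[4]=0)=0; Z[12]=0
i=13: fresh scan; Z[13]=5 extend→box=[13,18)
i=14: min(r-i=4, Z[1]=0)=0; Z[14]=0
i=15: min(r-i=3, Z[2]=0)=0; Z[15]=0
i=16: min(r-i=2, Z[3]=4)=2; Z[16]=2
i=17: min(r-i=1, Z[4]=0)=0; Z[17]=0
i=18: fresh scan; Z[18]=2 extend→box=[18,20)
i=19: min(r-i=1, Z[1]=0)=0; Z[19]=0

[20, 0, 0, 4, 0, 0, 1, 0, 5, 0, 0, 2, 0, 5, 0, 0, 2, 0, 2, 0]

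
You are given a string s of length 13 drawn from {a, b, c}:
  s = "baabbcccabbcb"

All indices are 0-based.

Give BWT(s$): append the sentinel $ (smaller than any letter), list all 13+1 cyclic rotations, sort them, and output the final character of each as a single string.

bbcac$aabbcbcb

rank  rotation        last
    0  $baabbcccabbcb  b
    1  aabbcccabbcb$b  b
    2  abbcb$baabbccc  c
    3  abbcccabbcb$ba  a
    4  b$baabbcccabbc  c
    5  baabbcccabbcb$  $
    6  bbcb$baabbccca  a
    7  bbcccabbcb$baa  a
    8  bcb$baabbcccab  b
    9  bcccabbcb$baab  b
   10  cabbcb$baabbcc  c
   11  cb$baabbcccabb  b
   12  ccabbcb$baabbc  c
   13  cccabbcb$baabb  b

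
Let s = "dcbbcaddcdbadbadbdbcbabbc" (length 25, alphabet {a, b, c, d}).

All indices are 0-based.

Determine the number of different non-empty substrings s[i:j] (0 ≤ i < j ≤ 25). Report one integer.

rank→(start, suffix):
  0 → (21, 'abbc')
  1 → (11, 'adbadbdbcbabbc')
  2 → (14, 'adbdbcbabbc')
  3 → (5, 'addcdbadbadbdbcbabbc')
  4 → (20, 'babbc')
  5 → (10, 'badbadbdbcbabbc')
  6 → (13, 'badbdbcbabbc')
  7 → (22, 'bbc')
  8 → (2, 'bbcaddcdbadbadbdbcbabbc')
  9 → (23, 'bc')
  10 → (3, 'bcaddcdbadbadbdbcbabbc')
  11 → (18, 'bcbabbc')
  12 → (16, 'bdbcbabbc')
  13 → (24, 'c')
  14 → (4, 'caddcdbadbadbdbcbabbc')
  15 → (19, 'cbabbc')
  16 → (1, 'cbbcaddcdbadbadbdbcbabbc')
  17 → (8, 'cdbadbadbdbcbabbc')
  18 → (9, 'dbadbadbdbcbabbc')
  19 → (12, 'dbadbdbcbabbc')
  20 → (17, 'dbcbabbc')
  21 → (15, 'dbdbcbabbc')
  22 → (0, 'dcbbcaddcdbadbadbdbcbabbc')
  23 → (7, 'dcdbadbadbdbcbabbc')
  24 → (6, 'ddcdbadbadbdbcbabbc')

SA = [21, 11, 14, 5, 20, 10, 13, 22, 2, 23, 3, 18, 16, 24, 4, 19, 1, 8, 9, 12, 17, 15, 0, 7, 6]
rank  pair      lcp
   1  s[21:],s[11:]  1  'a'
   2  s[11:],s[14:]  3  'adb'
   3  s[14:],s[5:]  2  'ad'
   4  s[5:],s[20:]  0  ''
   5  s[20:],s[10:]  2  'ba'
   6  s[10:],s[13:]  4  'badb'
   7  s[13:],s[22:]  1  'b'
   8  s[22:],s[2:]  3  'bbc'
   9  s[2:],s[23:]  1  'b'
  10  s[23:],s[3:]  2  'bc'
  11  s[3:],s[18:]  2  'bc'
  12  s[18:],s[16:]  1  'b'
  13  s[16:],s[24:]  0  ''
  14  s[24:],s[4:]  1  'c'
  15  s[4:],s[19:]  1  'c'
  16  s[19:],s[1:]  2  'cb'
  17  s[1:],s[8:]  1  'c'
  18  s[8:],s[9:]  0  ''
  19  s[9:],s[12:]  5  'dbadb'
  20  s[12:],s[17:]  2  'db'
  21  s[17:],s[15:]  2  'db'
  22  s[15:],s[0:]  1  'd'
  23  s[0:],s[7:]  2  'dc'
  24  s[7:],s[6:]  1  'd'

n(n+1)/2 = 25·26/2 = 325
Σ LCP = 0 + 1 + 3 + 2 + 0 + 2 + 4 + 1 + 3 + 1 + 2 + 2 + 1 + 0 + 1 + 1 + 2 + 1 + 0 + 5 + 2 + 2 + 1 + 2 + 1 = 40
distinct = 325 − 40 = 285

285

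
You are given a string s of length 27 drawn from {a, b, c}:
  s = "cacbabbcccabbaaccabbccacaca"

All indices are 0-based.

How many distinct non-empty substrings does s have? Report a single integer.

320

sorted suffixes:
  #0 SA[0]=26  'a'
  #1 SA[1]=13  'aaccabbccacaca'
  #2 SA[2]=10  'abbaaccabbccacaca'
  #3 SA[3]=17  'abbccacaca'
  #4 SA[4]=4  'abbcccabbaaccabbccacaca'
  #5 SA[5]=24  'aca'
  #6 SA[6]=22  'acaca'
  #7 SA[7]=1  'acbabbcccabbaaccabbccacaca'
  #8 SA[8]=14  'accabbccacaca'
  #9 SA[9]=12  'baaccabbccacaca'
  #10 SA[10]=3  'babbcccabbaaccabbccacaca'
  #11 SA[11]=11  'bbaaccabbccacaca'
  #12 SA[12]=18  'bbccacaca'
  #13 SA[13]=5  'bbcccabbaaccabbccacaca'
  #14 SA[14]=19  'bccacaca'
  #15 SA[15]=6  'bcccabbaaccabbccacaca'
  #16 SA[16]=25  'ca'
  #17 SA[17]=9  'cabbaaccabbccacaca'
  #18 SA[18]=16  'cabbccacaca'
  #19 SA[19]=23  'caca'
  #20 SA[20]=21  'cacaca'
  #21 SA[21]=0  'cacbabbcccabbaaccabbccacaca'
  #22 SA[22]=2  'cbabbcccabbaaccabbccacaca'
  #23 SA[23]=8  'ccabbaaccabbccacaca'
  #24 SA[24]=15  'ccabbccacaca'
  #25 SA[25]=20  'ccacaca'
  #26 SA[26]=7  'cccabbaaccabbccacaca'

SA = [26, 13, 10, 17, 4, 24, 22, 1, 14, 12, 3, 11, 18, 5, 19, 6, 25, 9, 16, 23, 21, 0, 2, 8, 15, 20, 7]
rank  pair      lcp
   1  s[26:],s[13:]  1  'a'
   2  s[13:],s[10:]  1  'a'
   3  s[10:],s[17:]  3  'abb'
   4  s[17:],s[4:]  5  'abbcc'
   5  s[4:],s[24:]  1  'a'
   6  s[24:],s[22:]  3  'aca'
   7  s[22:],s[1:]  2  'ac'
   8  s[1:],s[14:]  2  'ac'
   9  s[14:],s[12:]  0  ''
  10  s[12:],s[3:]  2  'ba'
  11  s[3:],s[11:]  1  'b'
  12  s[11:],s[18:]  2  'bb'
  13  s[18:],s[5:]  4  'bbcc'
  14  s[5:],s[19:]  1  'b'
  15  s[19:],s[6:]  3  'bcc'
  16  s[6:],s[25:]  0  ''
  17  s[25:],s[9:]  2  'ca'
  18  s[9:],s[16:]  4  'cabb'
  19  s[16:],s[23:]  2  'ca'
  20  s[23:],s[21:]  4  'caca'
  21  s[21:],s[0:]  3  'cac'
  22  s[0:],s[2:]  1  'c'
  23  s[2:],s[8:]  1  'c'
  24  s[8:],s[15:]  5  'ccabb'
  25  s[15:],s[20:]  3  'cca'
  26  s[20:],s[7:]  2  'cc'

n(n+1)/2 = 27·28/2 = 378
Σ LCP = 0 + 1 + 1 + 3 + 5 + 1 + 3 + 2 + 2 + 0 + 2 + 1 + 2 + 4 + 1 + 3 + 0 + 2 + 4 + 2 + 4 + 3 + 1 + 1 + 5 + 3 + 2 = 58
distinct = 378 − 58 = 320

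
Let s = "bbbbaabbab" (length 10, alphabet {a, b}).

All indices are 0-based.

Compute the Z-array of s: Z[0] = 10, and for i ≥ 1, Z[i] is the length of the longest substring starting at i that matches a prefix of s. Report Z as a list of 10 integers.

Z[0]=10
i=1: fresh scan; Z[1]=3 scan→box=[1,4)
i=2: min(r-i=2, Z[1]=3)=2; Z[2]=2
i=3: min(r-i=1, Z[2]=2)=1; Z[3]=1
i=4: fresh scan; Z[4]=0
i=5: fresh scan; Z[5]=0
i=6: fresh scan; Z[6]=2 scan→box=[6,8)
i=7: min(r-i=1, Z[1]=3)=1; Z[7]=1
i=8: fresh scan; Z[8]=0
i=9: fresh scan; Z[9]=1 scan→box=[9,10)

[10, 3, 2, 1, 0, 0, 2, 1, 0, 1]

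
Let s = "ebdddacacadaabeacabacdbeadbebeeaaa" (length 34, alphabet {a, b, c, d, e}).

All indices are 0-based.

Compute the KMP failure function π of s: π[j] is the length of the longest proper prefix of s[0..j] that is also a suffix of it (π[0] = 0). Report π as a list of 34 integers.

[0, 0, 0, 0, 0, 0, 0, 0, 0, 0, 0, 0, 0, 0, 1, 0, 0, 0, 0, 0, 0, 0, 0, 1, 0, 0, 0, 1, 2, 1, 1, 0, 0, 0]

π[0] = 0
j=1 s[j]='b': π[1]=0 (border '')
j=2 s[j]='d': π[2]=0 (border '')
j=3 s[j]='d': π[3]=0 (border '')
j=4 s[j]='d': π[4]=0 (border '')
j=5 s[j]='a': π[5]=0 (border '')
j=6 s[j]='c': π[6]=0 (border '')
j=7 s[j]='a': π[7]=0 (border '')
j=8 s[j]='c': π[8]=0 (border '')
j=9 s[j]='a': π[9]=0 (border '')
j=10 s[j]='d': π[10]=0 (border '')
j=11 s[j]='a': π[11]=0 (border '')
j=12 s[j]='a': π[12]=0 (border '')
j=13 s[j]='b': π[13]=0 (border '')
j=14 s[j]='e': π[14]=1 (border 'e')
j=15 s[j]='a': k: 1→0; π[15]=0 (border '')
j=16 s[j]='c': π[16]=0 (border '')
j=17 s[j]='a': π[17]=0 (border '')
j=18 s[j]='b': π[18]=0 (border '')
j=19 s[j]='a': π[19]=0 (border '')
j=20 s[j]='c': π[20]=0 (border '')
j=21 s[j]='d': π[21]=0 (border '')
j=22 s[j]='b': π[22]=0 (border '')
j=23 s[j]='e': π[23]=1 (border 'e')
j=24 s[j]='a': k: 1→0; π[24]=0 (border '')
j=25 s[j]='d': π[25]=0 (border '')
j=26 s[j]='b': π[26]=0 (border '')
j=27 s[j]='e': π[27]=1 (border 'e')
j=28 s[j]='b': π[28]=2 (border 'eb')
j=29 s[j]='e': k: 2→0; π[29]=1 (border 'e')
j=30 s[j]='e': k: 1→0; π[30]=1 (border 'e')
j=31 s[j]='a': k: 1→0; π[31]=0 (border '')
j=32 s[j]='a': π[32]=0 (border '')
j=33 s[j]='a': π[33]=0 (border '')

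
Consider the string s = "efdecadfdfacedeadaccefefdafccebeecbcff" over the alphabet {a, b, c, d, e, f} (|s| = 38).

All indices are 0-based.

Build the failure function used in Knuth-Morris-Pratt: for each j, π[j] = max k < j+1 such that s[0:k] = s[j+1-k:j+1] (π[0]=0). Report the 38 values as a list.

[0, 0, 0, 1, 0, 0, 0, 0, 0, 0, 0, 0, 1, 0, 1, 0, 0, 0, 0, 0, 1, 2, 1, 2, 3, 0, 0, 0, 0, 1, 0, 1, 1, 0, 0, 0, 0, 0]

π[0] = 0
j=1 s[j]='f': π[1]=0 (border '')
j=2 s[j]='d': π[2]=0 (border '')
j=3 s[j]='e': π[3]=1 (border 'e')
j=4 s[j]='c': k: 1→0; π[4]=0 (border '')
j=5 s[j]='a': π[5]=0 (border '')
j=6 s[j]='d': π[6]=0 (border '')
j=7 s[j]='f': π[7]=0 (border '')
j=8 s[j]='d': π[8]=0 (border '')
j=9 s[j]='f': π[9]=0 (border '')
j=10 s[j]='a': π[10]=0 (border '')
j=11 s[j]='c': π[11]=0 (border '')
j=12 s[j]='e': π[12]=1 (border 'e')
j=13 s[j]='d': k: 1→0; π[13]=0 (border '')
j=14 s[j]='e': π[14]=1 (border 'e')
j=15 s[j]='a': k: 1→0; π[15]=0 (border '')
j=16 s[j]='d': π[16]=0 (border '')
j=17 s[j]='a': π[17]=0 (border '')
j=18 s[j]='c': π[18]=0 (border '')
j=19 s[j]='c': π[19]=0 (border '')
j=20 s[j]='e': π[20]=1 (border 'e')
j=21 s[j]='f': π[21]=2 (border 'ef')
j=22 s[j]='e': k: 2→0; π[22]=1 (border 'e')
j=23 s[j]='f': π[23]=2 (border 'ef')
j=24 s[j]='d': π[24]=3 (border 'efd')
j=25 s[j]='a': k: 3→0; π[25]=0 (border '')
j=26 s[j]='f': π[26]=0 (border '')
j=27 s[j]='c': π[27]=0 (border '')
j=28 s[j]='c': π[28]=0 (border '')
j=29 s[j]='e': π[29]=1 (border 'e')
j=30 s[j]='b': k: 1→0; π[30]=0 (border '')
j=31 s[j]='e': π[31]=1 (border 'e')
j=32 s[j]='e': k: 1→0; π[32]=1 (border 'e')
j=33 s[j]='c': k: 1→0; π[33]=0 (border '')
j=34 s[j]='b': π[34]=0 (border '')
j=35 s[j]='c': π[35]=0 (border '')
j=36 s[j]='f': π[36]=0 (border '')
j=37 s[j]='f': π[37]=0 (border '')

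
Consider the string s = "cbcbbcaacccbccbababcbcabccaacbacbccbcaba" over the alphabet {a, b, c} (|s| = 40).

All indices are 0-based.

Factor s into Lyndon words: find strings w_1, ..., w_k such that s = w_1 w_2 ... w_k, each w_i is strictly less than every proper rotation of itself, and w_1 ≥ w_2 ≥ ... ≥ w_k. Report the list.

emit factor 1: 'c' (i=0, period=1)
emit factor 2: 'bc' (i=1, period=2)
emit factor 3: 'bbc' (i=3, period=3)
emit factor 4: 'aacccbccbababcbcabcc' (i=6, period=20)
emit factor 5: 'aacbacbccbcab' (i=26, period=13)
emit factor 6: 'a' (i=39, period=1)

["c", "bc", "bbc", "aacccbccbababcbcabcc", "aacbacbccbcab", "a"]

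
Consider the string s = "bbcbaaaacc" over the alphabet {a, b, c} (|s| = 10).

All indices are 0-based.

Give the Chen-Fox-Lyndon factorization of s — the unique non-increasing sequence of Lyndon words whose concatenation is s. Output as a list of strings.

emit factor 1: 'bbc' (i=0, period=3)
emit factor 2: 'b' (i=3, period=1)
emit factor 3: 'aaaacc' (i=4, period=6)

["bbc", "b", "aaaacc"]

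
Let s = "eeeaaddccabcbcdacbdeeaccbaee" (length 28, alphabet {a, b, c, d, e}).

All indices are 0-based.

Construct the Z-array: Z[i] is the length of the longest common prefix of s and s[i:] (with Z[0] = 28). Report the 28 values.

[28, 2, 1, 0, 0, 0, 0, 0, 0, 0, 0, 0, 0, 0, 0, 0, 0, 0, 0, 2, 1, 0, 0, 0, 0, 0, 2, 1]

Z[0]=28
i=1: fresh scan; Z[1]=2 scan→box=[1,3)
i=2: min(r-i=1, Z[1]=2)=1; Z[2]=1
i=3: fresh scan; Z[3]=0
i=4: fresh scan; Z[4]=0
i=5: fresh scan; Z[5]=0
i=6: fresh scan; Z[6]=0
i=7: fresh scan; Z[7]=0
i=8: fresh scan; Z[8]=0
i=9: fresh scan; Z[9]=0
i=10: fresh scan; Z[10]=0
i=11: fresh scan; Z[11]=0
i=12: fresh scan; Z[12]=0
i=13: fresh scan; Z[13]=0
i=14: fresh scan; Z[14]=0
i=15: fresh scan; Z[15]=0
i=16: fresh scan; Z[16]=0
i=17: fresh scan; Z[17]=0
i=18: fresh scan; Z[18]=0
i=19: fresh scan; Z[19]=2 scan→box=[19,21)
i=20: min(r-i=1, Z[1]=2)=1; Z[20]=1
i=21: fresh scan; Z[21]=0
i=22: fresh scan; Z[22]=0
i=23: fresh scan; Z[23]=0
i=24: fresh scan; Z[24]=0
i=25: fresh scan; Z[25]=0
i=26: fresh scan; Z[26]=2 scan→box=[26,28)
i=27: min(r-i=1, Z[1]=2)=1; Z[27]=1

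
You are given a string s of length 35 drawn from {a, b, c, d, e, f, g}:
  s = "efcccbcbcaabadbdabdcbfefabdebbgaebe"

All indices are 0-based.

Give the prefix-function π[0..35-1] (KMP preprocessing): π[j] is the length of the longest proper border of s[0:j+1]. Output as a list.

π[0] = 0
j=1 s[j]='f': π[1]=0 (border '')
j=2 s[j]='c': π[2]=0 (border '')
j=3 s[j]='c': π[3]=0 (border '')
j=4 s[j]='c': π[4]=0 (border '')
j=5 s[j]='b': π[5]=0 (border '')
j=6 s[j]='c': π[6]=0 (border '')
j=7 s[j]='b': π[7]=0 (border '')
j=8 s[j]='c': π[8]=0 (border '')
j=9 s[j]='a': π[9]=0 (border '')
j=10 s[j]='a': π[10]=0 (border '')
j=11 s[j]='b': π[11]=0 (border '')
j=12 s[j]='a': π[12]=0 (border '')
j=13 s[j]='d': π[13]=0 (border '')
j=14 s[j]='b': π[14]=0 (border '')
j=15 s[j]='d': π[15]=0 (border '')
j=16 s[j]='a': π[16]=0 (border '')
j=17 s[j]='b': π[17]=0 (border '')
j=18 s[j]='d': π[18]=0 (border '')
j=19 s[j]='c': π[19]=0 (border '')
j=20 s[j]='b': π[20]=0 (border '')
j=21 s[j]='f': π[21]=0 (border '')
j=22 s[j]='e': π[22]=1 (border 'e')
j=23 s[j]='f': π[23]=2 (border 'ef')
j=24 s[j]='a': k: 2→0; π[24]=0 (border '')
j=25 s[j]='b': π[25]=0 (border '')
j=26 s[j]='d': π[26]=0 (border '')
j=27 s[j]='e': π[27]=1 (border 'e')
j=28 s[j]='b': k: 1→0; π[28]=0 (border '')
j=29 s[j]='b': π[29]=0 (border '')
j=30 s[j]='g': π[30]=0 (border '')
j=31 s[j]='a': π[31]=0 (border '')
j=32 s[j]='e': π[32]=1 (border 'e')
j=33 s[j]='b': k: 1→0; π[33]=0 (border '')
j=34 s[j]='e': π[34]=1 (border 'e')

[0, 0, 0, 0, 0, 0, 0, 0, 0, 0, 0, 0, 0, 0, 0, 0, 0, 0, 0, 0, 0, 0, 1, 2, 0, 0, 0, 1, 0, 0, 0, 0, 1, 0, 1]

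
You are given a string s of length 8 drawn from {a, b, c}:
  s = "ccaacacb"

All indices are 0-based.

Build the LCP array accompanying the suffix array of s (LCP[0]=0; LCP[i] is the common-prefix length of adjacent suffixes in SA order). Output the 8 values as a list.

[0, 1, 2, 0, 0, 2, 1, 1]

rank→(start, suffix):
  0 → (2, 'aacacb')
  1 → (3, 'acacb')
  2 → (5, 'acb')
  3 → (7, 'b')
  4 → (1, 'caacacb')
  5 → (4, 'cacb')
  6 → (6, 'cb')
  7 → (0, 'ccaacacb')

SA = [2, 3, 5, 7, 1, 4, 6, 0]
i: (SA[i-1],SA[i]) lcp shared
  1: (2,3) 1 'a'
  2: (3,5) 2 'ac'
  3: (5,7) 0 ''
  4: (7,1) 0 ''
  5: (1,4) 2 'ca'
  6: (4,6) 1 'c'
  7: (6,0) 1 'c'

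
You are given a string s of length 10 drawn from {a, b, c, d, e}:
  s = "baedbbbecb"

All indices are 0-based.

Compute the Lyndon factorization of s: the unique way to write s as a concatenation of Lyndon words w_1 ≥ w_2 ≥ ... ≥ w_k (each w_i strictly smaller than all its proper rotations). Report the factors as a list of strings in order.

["b", "aedbbbecb"]

emit factor 1: 'b' (i=0, period=1)
emit factor 2: 'aedbbbecb' (i=1, period=9)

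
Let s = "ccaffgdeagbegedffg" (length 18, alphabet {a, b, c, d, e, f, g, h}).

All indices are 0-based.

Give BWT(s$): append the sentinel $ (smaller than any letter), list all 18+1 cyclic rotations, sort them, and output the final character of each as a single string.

rank  rotation             last
    0  $ccaffgdeagbegedffg  g
    1  affgdeagbegedffg$cc  c
    2  agbegedffg$ccaffgde  e
    3  begedffg$ccaffgdeag  g
    4  caffgdeagbegedffg$c  c
    5  ccaffgdeagbegedffg$  $
    6  deagbegedffg$ccaffg  g
    7  dffg$ccaffgdeagbege  e
    8  eagbegedffg$ccaffgd  d
    9  edffg$ccaffgdeagbeg  g
   10  egedffg$ccaffgdeagb  b
   11  ffg$ccaffgdeagbeged  d
   12  ffgdeagbegedffg$cca  a
   13  fg$ccaffgdeagbegedf  f
   14  fgdeagbegedffg$ccaf  f
   15  g$ccaffgdeagbegedff  f
   16  gbegedffg$ccaffgdea  a
   17  gdeagbegedffg$ccaff  f
   18  gedffg$ccaffgdeagbe  e

gcegc$gedgbdafffafe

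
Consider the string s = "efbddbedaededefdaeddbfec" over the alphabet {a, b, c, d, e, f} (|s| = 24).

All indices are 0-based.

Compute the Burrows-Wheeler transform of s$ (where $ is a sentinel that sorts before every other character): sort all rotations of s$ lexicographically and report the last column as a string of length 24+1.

rank  rotation                   last
    0  $efbddbedaededefdaeddbfec  c
    1  aeddbfec$efbddbedaededefd  d
    2  aededefdaeddbfec$efbddbed  d
    3  bddbedaededefdaeddbfec$ef  f
    4  bedaededefdaeddbfec$efbdd  d
    5  bfec$efbddbedaededefdaedd  d
    6  c$efbddbedaededefdaeddbfe  e
    7  daeddbfec$efbddbedaededef  f
    8  daededefdaeddbfec$efbddbe  e
    9  dbedaededefdaeddbfec$efbd  d
   10  dbfec$efbddbedaededefdaed  d
   11  ddbedaededefdaeddbfec$efb  b
   12  ddbfec$efbddbedaededefdae  e
   13  dedefdaeddbfec$efbddbedae  e
   14  defdaeddbfec$efbddbedaede  e
   15  ec$efbddbedaededefdaeddbf  f
   16  edaededefdaeddbfec$efbddb  b
   17  eddbfec$efbddbedaededefda  a
   18  ededefdaeddbfec$efbddbeda  a
   19  edefdaeddbfec$efbddbedaed  d
   20  efbddbedaededefdaeddbfec$  $
   21  efdaeddbfec$efbddbedaeded  d
   22  fbddbedaededefdaeddbfec$e  e
   23  fdaeddbfec$efbddbedaedede  e
   24  fec$efbddbedaededefdaeddb  b

cddfddefeddbeeefbaad$deeb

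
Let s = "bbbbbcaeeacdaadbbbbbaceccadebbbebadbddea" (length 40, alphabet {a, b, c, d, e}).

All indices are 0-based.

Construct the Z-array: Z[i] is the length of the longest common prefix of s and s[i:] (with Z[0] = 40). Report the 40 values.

Z[0]=40
i=1: fresh scan; Z[1]=4 grow→box=[1,5)
i=2: min(r-i=3, Z[1]=4)=3; Z[2]=3
i=3: min(r-i=2, Z[2]=3)=2; Z[3]=2
i=4: min(r-i=1, Z[3]=2)=1; Z[4]=1
i=5: fresh scan; Z[5]=0
i=6: fresh scan; Z[6]=0
i=7: fresh scan; Z[7]=0
i=8: fresh scan; Z[8]=0
i=9: fresh scan; Z[9]=0
i=10: fresh scan; Z[10]=0
i=11: fresh scan; Z[11]=0
i=12: fresh scan; Z[12]=0
i=13: fresh scan; Z[13]=0
i=14: fresh scan; Z[14]=0
i=15: fresh scan; Z[15]=5 grow→box=[15,20)
i=16: min(r-i=4, Z[1]=4)=4; Z[16]=4
i=17: min(r-i=3, Z[2]=3)=3; Z[17]=3
i=18: min(r-i=2, Z[3]=2)=2; Z[18]=2
i=19: min(r-i=1, Z[4]=1)=1; Z[19]=1
i=20: fresh scan; Z[20]=0
i=21: fresh scan; Z[21]=0
i=22: fresh scan; Z[22]=0
i=23: fresh scan; Z[23]=0
i=24: fresh scan; Z[24]=0
i=25: fresh scan; Z[25]=0
i=26: fresh scan; Z[26]=0
i=27: fresh scan; Z[27]=0
i=28: fresh scan; Z[28]=3 grow→box=[28,31)
i=29: min(r-i=2, Z[1]=4)=2; Z[29]=2
i=30: min(r-i=1, Z[2]=3)=1; Z[30]=1
i=31: fresh scan; Z[31]=0
i=32: fresh scan; Z[32]=1 grow→box=[32,33)
i=33: fresh scan; Z[33]=0
i=34: fresh scan; Z[34]=0
i=35: fresh scan; Z[35]=1 grow→box=[35,36)
i=36: fresh scan; Z[36]=0
i=37: fresh scan; Z[37]=0
i=38: fresh scan; Z[38]=0
i=39: fresh scan; Z[39]=0

[40, 4, 3, 2, 1, 0, 0, 0, 0, 0, 0, 0, 0, 0, 0, 5, 4, 3, 2, 1, 0, 0, 0, 0, 0, 0, 0, 0, 3, 2, 1, 0, 1, 0, 0, 1, 0, 0, 0, 0]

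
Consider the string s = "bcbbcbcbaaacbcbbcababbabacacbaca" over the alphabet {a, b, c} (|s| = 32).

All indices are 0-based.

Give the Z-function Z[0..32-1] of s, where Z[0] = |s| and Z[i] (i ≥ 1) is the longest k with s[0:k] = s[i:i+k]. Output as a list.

Z[0]=32
i=1: fresh scan; Z[1]=0
i=2: fresh scan; Z[2]=1 grow→box=[2,3)
i=3: fresh scan; Z[3]=3 grow→box=[3,6)
i=4: min(r-i=2, Z[1]=0)=0; Z[4]=0
i=5: min(r-i=1, Z[2]=1)=1; Z[5]=3 grow→box=[5,8)
i=6: min(r-i=2, Z[1]=0)=0; Z[6]=0
i=7: min(r-i=1, Z[2]=1)=1; Z[7]=1
i=8: fresh scan; Z[8]=0
i=9: fresh scan; Z[9]=0
i=10: fresh scan; Z[10]=0
i=11: fresh scan; Z[11]=0
i=12: fresh scan; Z[12]=5 grow→box=[12,17)
i=13: min(r-i=4, Z[1]=0)=0; Z[13]=0
i=14: min(r-i=3, Z[2]=1)=1; Z[14]=1
i=15: min(r-i=2, Z[3]=3)=2; Z[15]=2
i=16: min(r-i=1, Z[4]=0)=0; Z[16]=0
i=17: fresh scan; Z[17]=0
i=18: fresh scan; Z[18]=1 grow→box=[18,19)
i=19: fresh scan; Z[19]=0
i=20: fresh scan; Z[20]=1 grow→box=[20,21)
i=21: fresh scan; Z[21]=1 grow→box=[21,22)
i=22: fresh scan; Z[22]=0
i=23: fresh scan; Z[23]=1 grow→box=[23,24)
i=24: fresh scan; Z[24]=0
i=25: fresh scan; Z[25]=0
i=26: fresh scan; Z[26]=0
i=27: fresh scan; Z[27]=0
i=28: fresh scan; Z[28]=1 grow→box=[28,29)
i=29: fresh scan; Z[29]=0
i=30: fresh scan; Z[30]=0
i=31: fresh scan; Z[31]=0

[32, 0, 1, 3, 0, 3, 0, 1, 0, 0, 0, 0, 5, 0, 1, 2, 0, 0, 1, 0, 1, 1, 0, 1, 0, 0, 0, 0, 1, 0, 0, 0]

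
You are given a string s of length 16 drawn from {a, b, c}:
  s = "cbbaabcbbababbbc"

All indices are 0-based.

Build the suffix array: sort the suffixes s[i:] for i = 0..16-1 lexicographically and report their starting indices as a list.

sorted suffixes:
  #0 SA[0]=3  'aabcbbababbbc'
  #1 SA[1]=9  'ababbbc'
  #2 SA[2]=11  'abbbc'
  #3 SA[3]=4  'abcbbababbbc'
  #4 SA[4]=2  'baabcbbababbbc'
  #5 SA[5]=8  'bababbbc'
  #6 SA[6]=10  'babbbc'
  #7 SA[7]=1  'bbaabcbbababbbc'
  #8 SA[8]=7  'bbababbbc'
  #9 SA[9]=12  'bbbc'
  #10 SA[10]=13  'bbc'
  #11 SA[11]=14  'bc'
  #12 SA[12]=5  'bcbbababbbc'
  #13 SA[13]=15  'c'
  #14 SA[14]=0  'cbbaabcbbababbbc'
  #15 SA[15]=6  'cbbababbbc'

[3, 9, 11, 4, 2, 8, 10, 1, 7, 12, 13, 14, 5, 15, 0, 6]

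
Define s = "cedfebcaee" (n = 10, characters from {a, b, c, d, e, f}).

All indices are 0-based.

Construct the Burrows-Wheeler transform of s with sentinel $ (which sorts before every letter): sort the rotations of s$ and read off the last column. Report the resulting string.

rank  rotation     last
    0  $cedfebcaee  e
    1  aee$cedfebc  c
    2  bcaee$cedfe  e
    3  caee$cedfeb  b
    4  cedfebcaee$  $
    5  dfebcaee$ce  e
    6  e$cedfebcae  e
    7  ebcaee$cedf  f
    8  edfebcaee$c  c
    9  ee$cedfebca  a
   10  febcaee$ced  d

eceb$eefcad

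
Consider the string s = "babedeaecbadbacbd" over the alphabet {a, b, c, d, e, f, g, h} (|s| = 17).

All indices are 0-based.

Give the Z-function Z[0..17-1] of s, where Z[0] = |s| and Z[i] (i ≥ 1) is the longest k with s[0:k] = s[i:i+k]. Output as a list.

[17, 0, 1, 0, 0, 0, 0, 0, 0, 2, 0, 0, 2, 0, 0, 1, 0]

Z[0]=17
i=1: fresh scan; Z[1]=0
i=2: fresh scan; Z[2]=1 extend→box=[2,3)
i=3: fresh scan; Z[3]=0
i=4: fresh scan; Z[4]=0
i=5: fresh scan; Z[5]=0
i=6: fresh scan; Z[6]=0
i=7: fresh scan; Z[7]=0
i=8: fresh scan; Z[8]=0
i=9: fresh scan; Z[9]=2 extend→box=[9,11)
i=10: min(r-i=1, Z[1]=0)=0; Z[10]=0
i=11: fresh scan; Z[11]=0
i=12: fresh scan; Z[12]=2 extend→box=[12,14)
i=13: min(r-i=1, Z[1]=0)=0; Z[13]=0
i=14: fresh scan; Z[14]=0
i=15: fresh scan; Z[15]=1 extend→box=[15,16)
i=16: fresh scan; Z[16]=0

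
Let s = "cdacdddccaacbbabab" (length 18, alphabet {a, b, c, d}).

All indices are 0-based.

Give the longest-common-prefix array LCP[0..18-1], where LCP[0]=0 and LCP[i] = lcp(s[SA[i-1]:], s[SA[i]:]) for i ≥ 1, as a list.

rank | idx | suffix
   0 |   9 | aacbbabab
   1 |  16 | ab
   2 |  14 | abab
   3 |  10 | acbbabab
   4 |   2 | acdddccaacbbabab
   5 |  17 | b
   6 |  15 | bab
   7 |  13 | babab
   8 |  12 | bbabab
   9 |   8 | caacbbabab
  10 |  11 | cbbabab
  11 |   7 | ccaacbbabab
  12 |   0 | cdacdddccaacbbabab
  13 |   3 | cdddccaacbbabab
  14 |   1 | dacdddccaacbbabab
  15 |   6 | dccaacbbabab
  16 |   5 | ddccaacbbabab
  17 |   4 | dddccaacbbabab

SA = [9, 16, 14, 10, 2, 17, 15, 13, 12, 8, 11, 7, 0, 3, 1, 6, 5, 4]
i: (SA[i-1],SA[i]) lcp shared
  1: (9,16) 1 'a'
  2: (16,14) 2 'ab'
  3: (14,10) 1 'a'
  4: (10,2) 2 'ac'
  5: (2,17) 0 ''
  6: (17,15) 1 'b'
  7: (15,13) 3 'bab'
  8: (13,12) 1 'b'
  9: (12,8) 0 ''
  10: (8,11) 1 'c'
  11: (11,7) 1 'c'
  12: (7,0) 1 'c'
  13: (0,3) 2 'cd'
  14: (3,1) 0 ''
  15: (1,6) 1 'd'
  16: (6,5) 1 'd'
  17: (5,4) 2 'dd'

[0, 1, 2, 1, 2, 0, 1, 3, 1, 0, 1, 1, 1, 2, 0, 1, 1, 2]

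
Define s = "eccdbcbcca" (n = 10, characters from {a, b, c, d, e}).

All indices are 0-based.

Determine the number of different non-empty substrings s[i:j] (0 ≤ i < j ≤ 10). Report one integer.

rank | idx | suffix
   0 |   9 | a
   1 |   4 | bcbcca
   2 |   6 | bcca
   3 |   8 | ca
   4 |   5 | cbcca
   5 |   7 | cca
   6 |   1 | ccdbcbcca
   7 |   2 | cdbcbcca
   8 |   3 | dbcbcca
   9 |   0 | eccdbcbcca

SA = [9, 4, 6, 8, 5, 7, 1, 2, 3, 0]
rank  pair      lcp
   1  s[9:],s[4:]  0  ''
   2  s[4:],s[6:]  2  'bc'
   3  s[6:],s[8:]  0  ''
   4  s[8:],s[5:]  1  'c'
   5  s[5:],s[7:]  1  'c'
   6  s[7:],s[1:]  2  'cc'
   7  s[1:],s[2:]  1  'c'
   8  s[2:],s[3:]  0  ''
   9  s[3:],s[0:]  0  ''

n(n+1)/2 = 10·11/2 = 55
Σ LCP = 0 + 0 + 2 + 0 + 1 + 1 + 2 + 1 + 0 + 0 = 7
distinct = 55 − 7 = 48

48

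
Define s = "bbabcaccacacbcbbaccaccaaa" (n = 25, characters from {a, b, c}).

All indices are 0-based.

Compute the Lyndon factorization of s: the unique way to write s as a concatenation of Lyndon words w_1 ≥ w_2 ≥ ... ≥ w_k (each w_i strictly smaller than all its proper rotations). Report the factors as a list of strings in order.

["b", "b", "abcaccacacbcbbaccacc", "a", "a", "a"]

emit factor 1: 'b' (i=0, period=1)
emit factor 2: 'b' (i=1, period=1)
emit factor 3: 'abcaccacacbcbbaccacc' (i=2, period=20)
emit factor 4: 'a' (i=22, period=1)
emit factor 5: 'a' (i=23, period=1)
emit factor 6: 'a' (i=24, period=1)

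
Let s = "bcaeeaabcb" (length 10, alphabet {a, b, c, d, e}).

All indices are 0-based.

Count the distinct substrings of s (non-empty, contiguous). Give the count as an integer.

48

rank→(start, suffix):
  0 → (5, 'aabcb')
  1 → (6, 'abcb')
  2 → (2, 'aeeaabcb')
  3 → (9, 'b')
  4 → (0, 'bcaeeaabcb')
  5 → (7, 'bcb')
  6 → (1, 'caeeaabcb')
  7 → (8, 'cb')
  8 → (4, 'eaabcb')
  9 → (3, 'eeaabcb')

SA = [5, 6, 2, 9, 0, 7, 1, 8, 4, 3]
i: (SA[i-1],SA[i]) lcp shared
  1: (5,6) 1 'a'
  2: (6,2) 1 'a'
  3: (2,9) 0 ''
  4: (9,0) 1 'b'
  5: (0,7) 2 'bc'
  6: (7,1) 0 ''
  7: (1,8) 1 'c'
  8: (8,4) 0 ''
  9: (4,3) 1 'e'

n(n+1)/2 = 10·11/2 = 55
Σ LCP = 0 + 1 + 1 + 0 + 1 + 2 + 0 + 1 + 0 + 1 = 7
distinct = 55 − 7 = 48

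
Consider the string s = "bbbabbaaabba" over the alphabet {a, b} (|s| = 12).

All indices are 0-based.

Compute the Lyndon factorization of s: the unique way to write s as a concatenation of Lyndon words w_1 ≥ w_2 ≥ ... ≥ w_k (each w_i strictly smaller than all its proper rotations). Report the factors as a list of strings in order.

["b", "b", "b", "abb", "aaabb", "a"]

emit factor 1: 'b' (i=0, period=1)
emit factor 2: 'b' (i=1, period=1)
emit factor 3: 'b' (i=2, period=1)
emit factor 4: 'abb' (i=3, period=3)
emit factor 5: 'aaabb' (i=6, period=5)
emit factor 6: 'a' (i=11, period=1)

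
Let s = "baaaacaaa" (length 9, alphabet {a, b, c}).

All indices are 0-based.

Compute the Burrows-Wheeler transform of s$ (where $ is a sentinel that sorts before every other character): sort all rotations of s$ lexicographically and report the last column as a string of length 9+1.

rank  rotation    last
    0  $baaaacaaa  a
    1  a$baaaacaa  a
    2  aa$baaaaca  a
    3  aaa$baaaac  c
    4  aaaacaaa$b  b
    5  aaacaaa$ba  a
    6  aacaaa$baa  a
    7  acaaa$baaa  a
    8  baaaacaaa$  $
    9  caaa$baaaa  a

aaacbaaa$a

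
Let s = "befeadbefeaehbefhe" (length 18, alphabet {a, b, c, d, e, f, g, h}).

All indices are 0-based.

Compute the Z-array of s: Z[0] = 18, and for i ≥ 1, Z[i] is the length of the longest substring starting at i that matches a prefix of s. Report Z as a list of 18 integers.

[18, 0, 0, 0, 0, 0, 5, 0, 0, 0, 0, 0, 0, 3, 0, 0, 0, 0]

Z[0]=18
i=1: i≥r, start 0; Z[1]=0
i=2: i≥r, start 0; Z[2]=0
i=3: i≥r, start 0; Z[3]=0
i=4: i≥r, start 0; Z[4]=0
i=5: i≥r, start 0; Z[5]=0
i=6: i≥r, start 0; Z[6]=5 grow→box=[6,11)
i=7: min(r-i=4, Z[1]=0)=0; Z[7]=0
i=8: min(r-i=3, Z[2]=0)=0; Z[8]=0
i=9: min(r-i=2, Z[3]=0)=0; Z[9]=0
i=10: min(r-i=1, Z[4]=0)=0; Z[10]=0
i=11: i≥r, start 0; Z[11]=0
i=12: i≥r, start 0; Z[12]=0
i=13: i≥r, start 0; Z[13]=3 grow→box=[13,16)
i=14: min(r-i=2, Z[1]=0)=0; Z[14]=0
i=15: min(r-i=1, Z[2]=0)=0; Z[15]=0
i=16: i≥r, start 0; Z[16]=0
i=17: i≥r, start 0; Z[17]=0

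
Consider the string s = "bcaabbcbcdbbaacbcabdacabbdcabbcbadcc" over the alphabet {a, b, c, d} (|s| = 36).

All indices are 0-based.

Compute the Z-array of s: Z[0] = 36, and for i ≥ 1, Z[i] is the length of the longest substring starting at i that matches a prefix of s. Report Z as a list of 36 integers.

Z[0]=36
i=1: i≥r, start 0; Z[1]=0
i=2: i≥r, start 0; Z[2]=0
i=3: i≥r, start 0; Z[3]=0
i=4: i≥r, start 0; Z[4]=1 scan→box=[4,5)
i=5: i≥r, start 0; Z[5]=2 scan→box=[5,7)
i=6: min(r-i=1, Z[1]=0)=0; Z[6]=0
i=7: i≥r, start 0; Z[7]=2 scan→box=[7,9)
i=8: min(r-i=1, Z[1]=0)=0; Z[8]=0
i=9: i≥r, start 0; Z[9]=0
i=10: i≥r, start 0; Z[10]=1 scan→box=[10,11)
i=11: i≥r, start 0; Z[11]=1 scan→box=[11,12)
i=12: i≥r, start 0; Z[12]=0
i=13: i≥r, start 0; Z[13]=0
i=14: i≥r, start 0; Z[14]=0
i=15: i≥r, start 0; Z[15]=3 scan→box=[15,18)
i=16: min(r-i=2, Z[1]=0)=0; Z[16]=0
i=17: min(r-i=1, Z[2]=0)=0; Z[17]=0
i=18: i≥r, start 0; Z[18]=1 scan→box=[18,19)
i=19: i≥r, start 0; Z[19]=0
i=20: i≥r, start 0; Z[20]=0
i=21: i≥r, start 0; Z[21]=0
i=22: i≥r, start 0; Z[22]=0
i=23: i≥r, start 0; Z[23]=1 scan→box=[23,24)
i=24: i≥r, start 0; Z[24]=1 scan→box=[24,25)
i=25: i≥r, start 0; Z[25]=0
i=26: i≥r, start 0; Z[26]=0
i=27: i≥r, start 0; Z[27]=0
i=28: i≥r, start 0; Z[28]=1 scan→box=[28,29)
i=29: i≥r, start 0; Z[29]=2 scan→box=[29,31)
i=30: min(r-i=1, Z[1]=0)=0; Z[30]=0
i=31: i≥r, start 0; Z[31]=1 scan→box=[31,32)
i=32: i≥r, start 0; Z[32]=0
i=33: i≥r, start 0; Z[33]=0
i=34: i≥r, start 0; Z[34]=0
i=35: i≥r, start 0; Z[35]=0

[36, 0, 0, 0, 1, 2, 0, 2, 0, 0, 1, 1, 0, 0, 0, 3, 0, 0, 1, 0, 0, 0, 0, 1, 1, 0, 0, 0, 1, 2, 0, 1, 0, 0, 0, 0]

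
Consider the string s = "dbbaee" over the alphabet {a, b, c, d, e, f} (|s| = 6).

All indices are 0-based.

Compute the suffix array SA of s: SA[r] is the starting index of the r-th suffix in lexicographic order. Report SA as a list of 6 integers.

[3, 2, 1, 0, 5, 4]

rank | idx | suffix
   0 |   3 | aee
   1 |   2 | baee
   2 |   1 | bbaee
   3 |   0 | dbbaee
   4 |   5 | e
   5 |   4 | ee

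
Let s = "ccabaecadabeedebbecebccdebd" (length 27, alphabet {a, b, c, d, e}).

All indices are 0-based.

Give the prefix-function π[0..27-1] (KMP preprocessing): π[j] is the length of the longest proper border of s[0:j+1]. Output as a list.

π[0] = 0
j=1 s[j]='c': π[1]=1 (border 'c')
j=2 s[j]='a': k: 1→0; π[2]=0 (border '')
j=3 s[j]='b': π[3]=0 (border '')
j=4 s[j]='a': π[4]=0 (border '')
j=5 s[j]='e': π[5]=0 (border '')
j=6 s[j]='c': π[6]=1 (border 'c')
j=7 s[j]='a': k: 1→0; π[7]=0 (border '')
j=8 s[j]='d': π[8]=0 (border '')
j=9 s[j]='a': π[9]=0 (border '')
j=10 s[j]='b': π[10]=0 (border '')
j=11 s[j]='e': π[11]=0 (border '')
j=12 s[j]='e': π[12]=0 (border '')
j=13 s[j]='d': π[13]=0 (border '')
j=14 s[j]='e': π[14]=0 (border '')
j=15 s[j]='b': π[15]=0 (border '')
j=16 s[j]='b': π[16]=0 (border '')
j=17 s[j]='e': π[17]=0 (border '')
j=18 s[j]='c': π[18]=1 (border 'c')
j=19 s[j]='e': k: 1→0; π[19]=0 (border '')
j=20 s[j]='b': π[20]=0 (border '')
j=21 s[j]='c': π[21]=1 (border 'c')
j=22 s[j]='c': π[22]=2 (border 'cc')
j=23 s[j]='d': k: 2→1→0; π[23]=0 (border '')
j=24 s[j]='e': π[24]=0 (border '')
j=25 s[j]='b': π[25]=0 (border '')
j=26 s[j]='d': π[26]=0 (border '')

[0, 1, 0, 0, 0, 0, 1, 0, 0, 0, 0, 0, 0, 0, 0, 0, 0, 0, 1, 0, 0, 1, 2, 0, 0, 0, 0]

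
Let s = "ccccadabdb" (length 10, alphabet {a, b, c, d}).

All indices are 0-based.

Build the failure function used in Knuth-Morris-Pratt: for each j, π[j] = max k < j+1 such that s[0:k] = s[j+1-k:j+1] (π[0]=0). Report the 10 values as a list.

π[0] = 0
j=1 s[j]='c': π[1]=1 (border 'c')
j=2 s[j]='c': π[2]=2 (border 'cc')
j=3 s[j]='c': π[3]=3 (border 'ccc')
j=4 s[j]='a': k: 3→2→1→0; π[4]=0 (border '')
j=5 s[j]='d': π[5]=0 (border '')
j=6 s[j]='a': π[6]=0 (border '')
j=7 s[j]='b': π[7]=0 (border '')
j=8 s[j]='d': π[8]=0 (border '')
j=9 s[j]='b': π[9]=0 (border '')

[0, 1, 2, 3, 0, 0, 0, 0, 0, 0]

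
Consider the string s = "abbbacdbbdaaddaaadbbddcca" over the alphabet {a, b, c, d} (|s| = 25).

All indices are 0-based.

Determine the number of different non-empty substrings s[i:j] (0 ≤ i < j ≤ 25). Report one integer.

sorted suffixes:
  #0 SA[0]=24  'a'
  #1 SA[1]=14  'aaadbbddcca'
  #2 SA[2]=15  'aadbbddcca'
  #3 SA[3]=10  'aaddaaadbbddcca'
  #4 SA[4]=0  'abbbacdbbdaaddaaadbbddcca'
  #5 SA[5]=4  'acdbbdaaddaaadbbddcca'
  #6 SA[6]=16  'adbbddcca'
  #7 SA[7]=11  'addaaadbbddcca'
  #8 SA[8]=3  'bacdbbdaaddaaadbbddcca'
  #9 SA[9]=2  'bbacdbbdaaddaaadbbddcca'
  #10 SA[10]=1  'bbbacdbbdaaddaaadbbddcca'
  #11 SA[11]=7  'bbdaaddaaadbbddcca'
  #12 SA[12]=18  'bbddcca'
  #13 SA[13]=8  'bdaaddaaadbbddcca'
  #14 SA[14]=19  'bddcca'
  #15 SA[15]=23  'ca'
  #16 SA[16]=22  'cca'
  #17 SA[17]=5  'cdbbdaaddaaadbbddcca'
  #18 SA[18]=13  'daaadbbddcca'
  #19 SA[19]=9  'daaddaaadbbddcca'
  #20 SA[20]=6  'dbbdaaddaaadbbddcca'
  #21 SA[21]=17  'dbbddcca'
  #22 SA[22]=21  'dcca'
  #23 SA[23]=12  'ddaaadbbddcca'
  #24 SA[24]=20  'ddcca'

SA = [24, 14, 15, 10, 0, 4, 16, 11, 3, 2, 1, 7, 18, 8, 19, 23, 22, 5, 13, 9, 6, 17, 21, 12, 20]
i: (SA[i-1],SA[i]) lcp shared
  1: (24,14) 1 'a'
  2: (14,15) 2 'aa'
  3: (15,10) 3 'aad'
  4: (10,0) 1 'a'
  5: (0,4) 1 'a'
  6: (4,16) 1 'a'
  7: (16,11) 2 'ad'
  8: (11,3) 0 ''
  9: (3,2) 1 'b'
  10: (2,1) 2 'bb'
  11: (1,7) 2 'bb'
  12: (7,18) 3 'bbd'
  13: (18,8) 1 'b'
  14: (8,19) 2 'bd'
  15: (19,23) 0 ''
  16: (23,22) 1 'c'
  17: (22,5) 1 'c'
  18: (5,13) 0 ''
  19: (13,9) 3 'daa'
  20: (9,6) 1 'd'
  21: (6,17) 4 'dbbd'
  22: (17,21) 1 'd'
  23: (21,12) 1 'd'
  24: (12,20) 2 'dd'

n(n+1)/2 = 25·26/2 = 325
Σ LCP = 0 + 1 + 2 + 3 + 1 + 1 + 1 + 2 + 0 + 1 + 2 + 2 + 3 + 1 + 2 + 0 + 1 + 1 + 0 + 3 + 1 + 4 + 1 + 1 + 2 = 36
distinct = 325 − 36 = 289

289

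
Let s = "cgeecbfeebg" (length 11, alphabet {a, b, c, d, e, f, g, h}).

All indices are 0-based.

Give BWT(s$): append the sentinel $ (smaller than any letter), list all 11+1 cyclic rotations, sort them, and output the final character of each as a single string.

gcee$eefgbbc

rank  rotation      last
    0  $cgeecbfeebg  g
    1  bfeebg$cgeec  c
    2  bg$cgeecbfee  e
    3  cbfeebg$cgee  e
    4  cgeecbfeebg$  $
    5  ebg$cgeecbfe  e
    6  ecbfeebg$cge  e
    7  eebg$cgeecbf  f
    8  eecbfeebg$cg  g
    9  feebg$cgeecb  b
   10  g$cgeecbfeeb  b
   11  geecbfeebg$c  c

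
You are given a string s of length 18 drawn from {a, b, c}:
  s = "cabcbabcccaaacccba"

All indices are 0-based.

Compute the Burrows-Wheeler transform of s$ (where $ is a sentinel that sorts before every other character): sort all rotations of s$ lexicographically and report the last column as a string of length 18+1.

abcacbaccaac$cbccba

rank  rotation             last
    0  $cabcbabcccaaacccba  a
    1  a$cabcbabcccaaacccb  b
    2  aaacccba$cabcbabccc  c
    3  aacccba$cabcbabccca  a
    4  abcbabcccaaacccba$c  c
    5  abcccaaacccba$cabcb  b
    6  acccba$cabcbabcccaa  a
    7  ba$cabcbabcccaaaccc  c
    8  babcccaaacccba$cabc  c
    9  bcbabcccaaacccba$ca  a
   10  bcccaaacccba$cabcba  a
   11  caaacccba$cabcbabcc  c
   12  cabcbabcccaaacccba$  $
   13  cba$cabcbabcccaaacc  c
   14  cbabcccaaacccba$cab  b
   15  ccaaacccba$cabcbabc  c
   16  ccba$cabcbabcccaaac  c
   17  cccaaacccba$cabcbab  b
   18  cccba$cabcbabcccaaa  a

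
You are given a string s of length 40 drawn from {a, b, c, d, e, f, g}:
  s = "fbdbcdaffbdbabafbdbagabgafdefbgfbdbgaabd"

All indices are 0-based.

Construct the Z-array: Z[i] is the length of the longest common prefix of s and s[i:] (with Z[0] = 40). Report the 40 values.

Z[0]=40
i=1: outside box; Z[1]=0
i=2: outside box; Z[2]=0
i=3: outside box; Z[3]=0
i=4: outside box; Z[4]=0
i=5: outside box; Z[5]=0
i=6: outside box; Z[6]=0
i=7: outside box; Z[7]=1 extend→box=[7,8)
i=8: outside box; Z[8]=4 extend→box=[8,12)
i=9: min(r-i=3, Z[1]=0)=0; Z[9]=0
i=10: min(r-i=2, Z[2]=0)=0; Z[10]=0
i=11: min(r-i=1, Z[3]=0)=0; Z[11]=0
i=12: outside box; Z[12]=0
i=13: outside box; Z[13]=0
i=14: outside box; Z[14]=0
i=15: outside box; Z[15]=4 extend→box=[15,19)
i=16: min(r-i=3, Z[1]=0)=0; Z[16]=0
i=17: min(r-i=2, Z[2]=0)=0; Z[17]=0
i=18: min(r-i=1, Z[3]=0)=0; Z[18]=0
i=19: outside box; Z[19]=0
i=20: outside box; Z[20]=0
i=21: outside box; Z[21]=0
i=22: outside box; Z[22]=0
i=23: outside box; Z[23]=0
i=24: outside box; Z[24]=0
i=25: outside box; Z[25]=1 extend→box=[25,26)
i=26: outside box; Z[26]=0
i=27: outside box; Z[27]=0
i=28: outside box; Z[28]=2 extend→box=[28,30)
i=29: min(r-i=1, Z[1]=0)=0; Z[29]=0
i=30: outside box; Z[30]=0
i=31: outside box; Z[31]=4 extend→box=[31,35)
i=32: min(r-i=3, Z[1]=0)=0; Z[32]=0
i=33: min(r-i=2, Z[2]=0)=0; Z[33]=0
i=34: min(r-i=1, Z[3]=0)=0; Z[34]=0
i=35: outside box; Z[35]=0
i=36: outside box; Z[36]=0
i=37: outside box; Z[37]=0
i=38: outside box; Z[38]=0
i=39: outside box; Z[39]=0

[40, 0, 0, 0, 0, 0, 0, 1, 4, 0, 0, 0, 0, 0, 0, 4, 0, 0, 0, 0, 0, 0, 0, 0, 0, 1, 0, 0, 2, 0, 0, 4, 0, 0, 0, 0, 0, 0, 0, 0]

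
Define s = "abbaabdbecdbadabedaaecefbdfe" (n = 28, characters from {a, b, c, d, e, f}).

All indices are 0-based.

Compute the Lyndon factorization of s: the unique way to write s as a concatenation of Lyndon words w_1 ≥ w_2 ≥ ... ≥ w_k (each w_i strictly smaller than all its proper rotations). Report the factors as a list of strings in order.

emit factor 1: 'abb' (i=0, period=3)
emit factor 2: 'aabdbecdbadabedaaecefbdfe' (i=3, period=25)

["abb", "aabdbecdbadabedaaecefbdfe"]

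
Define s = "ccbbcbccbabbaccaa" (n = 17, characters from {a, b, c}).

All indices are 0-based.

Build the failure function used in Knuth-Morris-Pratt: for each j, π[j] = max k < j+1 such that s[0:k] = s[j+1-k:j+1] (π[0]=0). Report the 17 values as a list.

π[0] = 0
j=1 s[j]='c': π[1]=1 (border 'c')
j=2 s[j]='b': k: 1→0; π[2]=0 (border '')
j=3 s[j]='b': π[3]=0 (border '')
j=4 s[j]='c': π[4]=1 (border 'c')
j=5 s[j]='b': k: 1→0; π[5]=0 (border '')
j=6 s[j]='c': π[6]=1 (border 'c')
j=7 s[j]='c': π[7]=2 (border 'cc')
j=8 s[j]='b': π[8]=3 (border 'ccb')
j=9 s[j]='a': k: 3→0; π[9]=0 (border '')
j=10 s[j]='b': π[10]=0 (border '')
j=11 s[j]='b': π[11]=0 (border '')
j=12 s[j]='a': π[12]=0 (border '')
j=13 s[j]='c': π[13]=1 (border 'c')
j=14 s[j]='c': π[14]=2 (border 'cc')
j=15 s[j]='a': k: 2→1→0; π[15]=0 (border '')
j=16 s[j]='a': π[16]=0 (border '')

[0, 1, 0, 0, 1, 0, 1, 2, 3, 0, 0, 0, 0, 1, 2, 0, 0]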